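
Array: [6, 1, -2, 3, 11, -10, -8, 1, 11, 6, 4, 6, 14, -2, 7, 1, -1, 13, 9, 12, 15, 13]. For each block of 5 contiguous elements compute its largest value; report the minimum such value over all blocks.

11

(6, 1, -2, 3, 11) → max 11
(1, -2, 3, 11, -10) → max 11
(-2, 3, 11, -10, -8) → max 11
(3, 11, -10, -8, 1) → max 11
(11, -10, -8, 1, 11) → max 11
(-10, -8, 1, 11, 6) → max 11
(-8, 1, 11, 6, 4) → max 11
(1, 11, 6, 4, 6) → max 11
(11, 6, 4, 6, 14) → max 14
(6, 4, 6, 14, -2) → max 14
(4, 6, 14, -2, 7) → max 14
(6, 14, -2, 7, 1) → max 14
(14, -2, 7, 1, -1) → max 14
(-2, 7, 1, -1, 13) → max 13
(7, 1, -1, 13, 9) → max 13
(1, -1, 13, 9, 12) → max 13
(-1, 13, 9, 12, 15) → max 15
(13, 9, 12, 15, 13) → max 15
Minimum of these is 11.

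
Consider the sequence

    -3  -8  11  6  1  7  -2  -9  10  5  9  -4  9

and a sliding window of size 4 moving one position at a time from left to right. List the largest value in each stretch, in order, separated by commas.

(-3, -8, 11, 6) → max 11
(-8, 11, 6, 1) → max 11
(11, 6, 1, 7) → max 11
(6, 1, 7, -2) → max 7
(1, 7, -2, -9) → max 7
(7, -2, -9, 10) → max 10
(-2, -9, 10, 5) → max 10
(-9, 10, 5, 9) → max 10
(10, 5, 9, -4) → max 10
(5, 9, -4, 9) → max 9

11, 11, 11, 7, 7, 10, 10, 10, 10, 9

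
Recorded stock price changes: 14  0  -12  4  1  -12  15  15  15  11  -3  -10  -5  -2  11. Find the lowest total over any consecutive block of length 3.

[14, 0, -12] → sum 2
[0, -12, 4] → sum -8
[-12, 4, 1] → sum -7
[4, 1, -12] → sum -7
[1, -12, 15] → sum 4
[-12, 15, 15] → sum 18
[15, 15, 15] → sum 45
[15, 15, 11] → sum 41
[15, 11, -3] → sum 23
[11, -3, -10] → sum -2
[-3, -10, -5] → sum -18
[-10, -5, -2] → sum -17
[-5, -2, 11] → sum 4
Lowest of these is -18.

-18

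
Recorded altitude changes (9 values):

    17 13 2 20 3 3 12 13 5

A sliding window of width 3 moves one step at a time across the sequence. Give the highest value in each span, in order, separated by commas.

17, 20, 20, 20, 12, 13, 13

[17, 13, 2] → max 17
[13, 2, 20] → max 20
[2, 20, 3] → max 20
[20, 3, 3] → max 20
[3, 3, 12] → max 12
[3, 12, 13] → max 13
[12, 13, 5] → max 13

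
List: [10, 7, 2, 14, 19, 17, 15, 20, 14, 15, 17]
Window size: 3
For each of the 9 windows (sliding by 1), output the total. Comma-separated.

[10, 7, 2] → sum 19
[7, 2, 14] → sum 23
[2, 14, 19] → sum 35
[14, 19, 17] → sum 50
[19, 17, 15] → sum 51
[17, 15, 20] → sum 52
[15, 20, 14] → sum 49
[20, 14, 15] → sum 49
[14, 15, 17] → sum 46

19, 23, 35, 50, 51, 52, 49, 49, 46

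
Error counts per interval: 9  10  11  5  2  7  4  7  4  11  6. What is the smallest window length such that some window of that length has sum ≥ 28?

3

add 9: running sum 9 < 28
add 10: running sum 19 < 28
add 11: shortest ending here [9, 10, 11] sum 30, len 3
add 5: shortest ending here [9, 10, 11, 5] sum 35, len 4
add 2: shortest ending here [10, 11, 5, 2] sum 28, len 4
add 7: shortest ending here [10, 11, 5, 2, 7] sum 35, len 5
add 4: shortest ending here [11, 5, 2, 7, 4] sum 29, len 5
add 7: shortest ending here [11, 5, 2, 7, 4, 7] sum 36, len 6
add 4: shortest ending here [5, 2, 7, 4, 7, 4] sum 29, len 6
add 11: shortest ending here [7, 4, 7, 4, 11] sum 33, len 5
add 6: shortest ending here [7, 4, 11, 6] sum 28, len 4
Shortest qualifying length: 3.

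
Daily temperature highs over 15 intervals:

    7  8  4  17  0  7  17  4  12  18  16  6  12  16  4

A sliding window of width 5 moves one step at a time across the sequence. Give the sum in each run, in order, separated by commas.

(7, 8, 4, 17, 0) → sum 36
(8, 4, 17, 0, 7) → sum 36
(4, 17, 0, 7, 17) → sum 45
(17, 0, 7, 17, 4) → sum 45
(0, 7, 17, 4, 12) → sum 40
(7, 17, 4, 12, 18) → sum 58
(17, 4, 12, 18, 16) → sum 67
(4, 12, 18, 16, 6) → sum 56
(12, 18, 16, 6, 12) → sum 64
(18, 16, 6, 12, 16) → sum 68
(16, 6, 12, 16, 4) → sum 54

36, 36, 45, 45, 40, 58, 67, 56, 64, 68, 54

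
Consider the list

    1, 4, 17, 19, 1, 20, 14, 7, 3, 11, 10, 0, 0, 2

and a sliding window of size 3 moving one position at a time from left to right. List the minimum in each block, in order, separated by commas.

1, 4, 1, 1, 1, 7, 3, 3, 3, 0, 0, 0

Sliding a size-3 window across the 14 values:
[1, 4, 17] → min 1
[4, 17, 19] → min 4
[17, 19, 1] → min 1
[19, 1, 20] → min 1
[1, 20, 14] → min 1
[20, 14, 7] → min 7
[14, 7, 3] → min 3
[7, 3, 11] → min 3
[3, 11, 10] → min 3
[11, 10, 0] → min 0
[10, 0, 0] → min 0
[0, 0, 2] → min 0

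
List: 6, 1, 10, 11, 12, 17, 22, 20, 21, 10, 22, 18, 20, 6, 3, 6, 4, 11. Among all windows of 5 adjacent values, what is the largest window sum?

95

[6, 1, 10, 11, 12] → sum 40
[1, 10, 11, 12, 17] → sum 51
[10, 11, 12, 17, 22] → sum 72
[11, 12, 17, 22, 20] → sum 82
[12, 17, 22, 20, 21] → sum 92
[17, 22, 20, 21, 10] → sum 90
[22, 20, 21, 10, 22] → sum 95
[20, 21, 10, 22, 18] → sum 91
[21, 10, 22, 18, 20] → sum 91
[10, 22, 18, 20, 6] → sum 76
[22, 18, 20, 6, 3] → sum 69
[18, 20, 6, 3, 6] → sum 53
[20, 6, 3, 6, 4] → sum 39
[6, 3, 6, 4, 11] → sum 30
Largest of these is 95.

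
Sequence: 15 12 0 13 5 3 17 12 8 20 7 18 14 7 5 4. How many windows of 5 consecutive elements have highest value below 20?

15 12 0 13 5 → max 15  < 20 ✓
12 0 13 5 3 → max 13  < 20 ✓
0 13 5 3 17 → max 17  < 20 ✓
13 5 3 17 12 → max 17  < 20 ✓
5 3 17 12 8 → max 17  < 20 ✓
3 17 12 8 20 → max 20
17 12 8 20 7 → max 20
12 8 20 7 18 → max 20
8 20 7 18 14 → max 20
20 7 18 14 7 → max 20
7 18 14 7 5 → max 18  < 20 ✓
18 14 7 5 4 → max 18  < 20 ✓
7 windows satisfy the condition.

7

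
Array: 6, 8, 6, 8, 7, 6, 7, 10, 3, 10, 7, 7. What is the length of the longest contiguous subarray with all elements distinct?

[6] len 1
[6, 8] len 2
[8, 6] len 2
[6, 8] len 2
[6, 8, 7] len 3
[8, 7, 6] len 3
[6, 7] len 2
[6, 7, 10] len 3
[6, 7, 10, 3] len 4
[3, 10] len 2
[3, 10, 7] len 3
[7] len 1
Longest all-distinct length: 4.

4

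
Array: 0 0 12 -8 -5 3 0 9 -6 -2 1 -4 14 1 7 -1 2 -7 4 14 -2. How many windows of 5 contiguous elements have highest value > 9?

0 0 12 -8 -5 → max 12  > 9 ✓
0 12 -8 -5 3 → max 12  > 9 ✓
12 -8 -5 3 0 → max 12  > 9 ✓
-8 -5 3 0 9 → max 9
-5 3 0 9 -6 → max 9
3 0 9 -6 -2 → max 9
0 9 -6 -2 1 → max 9
9 -6 -2 1 -4 → max 9
-6 -2 1 -4 14 → max 14  > 9 ✓
-2 1 -4 14 1 → max 14  > 9 ✓
1 -4 14 1 7 → max 14  > 9 ✓
-4 14 1 7 -1 → max 14  > 9 ✓
14 1 7 -1 2 → max 14  > 9 ✓
1 7 -1 2 -7 → max 7
7 -1 2 -7 4 → max 7
-1 2 -7 4 14 → max 14  > 9 ✓
2 -7 4 14 -2 → max 14  > 9 ✓
10 windows satisfy the condition.

10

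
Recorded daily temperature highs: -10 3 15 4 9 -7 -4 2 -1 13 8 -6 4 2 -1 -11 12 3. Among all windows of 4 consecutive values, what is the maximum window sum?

-10 3 15 4 → sum 12
3 15 4 9 → sum 31
15 4 9 -7 → sum 21
4 9 -7 -4 → sum 2
9 -7 -4 2 → sum 0
-7 -4 2 -1 → sum -10
-4 2 -1 13 → sum 10
2 -1 13 8 → sum 22
-1 13 8 -6 → sum 14
13 8 -6 4 → sum 19
8 -6 4 2 → sum 8
-6 4 2 -1 → sum -1
4 2 -1 -11 → sum -6
2 -1 -11 12 → sum 2
-1 -11 12 3 → sum 3
Maximum of these is 31.

31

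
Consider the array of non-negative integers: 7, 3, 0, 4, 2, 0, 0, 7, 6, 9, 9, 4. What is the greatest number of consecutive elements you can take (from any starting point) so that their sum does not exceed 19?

[7] sum 7 len 1
[7, 3] sum 10 len 2
[7, 3, 0] sum 10 len 3
[7, 3, 0, 4] sum 14 len 4
[7, 3, 0, 4, 2] sum 16 len 5
[7, 3, 0, 4, 2, 0] sum 16 len 6
[7, 3, 0, 4, 2, 0, 0] sum 16 len 7
[3, 0, 4, 2, 0, 0, 7] sum 16 len 7
[0, 4, 2, 0, 0, 7, 6] sum 19 len 7
[6, 9] sum 15 len 2
[9, 9] sum 18 len 2
[9, 4] sum 13 len 2
Longest length seen: 7.

7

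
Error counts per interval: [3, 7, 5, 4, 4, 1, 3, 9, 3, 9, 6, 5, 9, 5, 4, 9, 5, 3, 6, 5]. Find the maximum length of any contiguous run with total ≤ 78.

Extend to the right; shrink from the left whenever the sum exceeds 78:
[3] sum 3 len 1
[3, 7] sum 10 len 2
[3, 7, 5] sum 15 len 3
[3, 7, 5, 4] sum 19 len 4
[3, 7, 5, 4, 4] sum 23 len 5
[3, 7, 5, 4, 4, 1] sum 24 len 6
[3, 7, 5, 4, 4, 1, 3] sum 27 len 7
[3, 7, 5, 4, 4, 1, 3, 9] sum 36 len 8
[3, 7, 5, 4, 4, 1, 3, 9, 3] sum 39 len 9
[3, 7, 5, 4, 4, 1, 3, 9, 3, 9] sum 48 len 10
[3, 7, 5, 4, 4, 1, 3, 9, 3, 9, 6] sum 54 len 11
[3, 7, 5, 4, 4, 1, 3, 9, 3, 9, 6, 5] sum 59 len 12
[3, 7, 5, 4, 4, 1, 3, 9, 3, 9, 6, 5, 9] sum 68 len 13
[3, 7, 5, 4, 4, 1, 3, 9, 3, 9, 6, 5, 9, 5] sum 73 len 14
[3, 7, 5, 4, 4, 1, 3, 9, 3, 9, 6, 5, 9, 5, 4] sum 77 len 15
[5, 4, 4, 1, 3, 9, 3, 9, 6, 5, 9, 5, 4, 9] sum 76 len 14
[4, 4, 1, 3, 9, 3, 9, 6, 5, 9, 5, 4, 9, 5] sum 76 len 14
[4, 1, 3, 9, 3, 9, 6, 5, 9, 5, 4, 9, 5, 3] sum 75 len 14
[1, 3, 9, 3, 9, 6, 5, 9, 5, 4, 9, 5, 3, 6] sum 77 len 14
[9, 3, 9, 6, 5, 9, 5, 4, 9, 5, 3, 6, 5] sum 78 len 13
Longest length seen: 15.

15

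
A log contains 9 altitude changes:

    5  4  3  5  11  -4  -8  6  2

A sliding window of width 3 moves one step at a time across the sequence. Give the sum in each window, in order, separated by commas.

[5, 4, 3] → sum 12
[4, 3, 5] → sum 12
[3, 5, 11] → sum 19
[5, 11, -4] → sum 12
[11, -4, -8] → sum -1
[-4, -8, 6] → sum -6
[-8, 6, 2] → sum 0

12, 12, 19, 12, -1, -6, 0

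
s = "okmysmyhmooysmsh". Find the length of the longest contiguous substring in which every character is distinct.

[o] len 1
[o, k] len 2
[o, k, m] len 3
[o, k, m, y] len 4
[o, k, m, y, s] len 5
[y, s, m] len 3
[s, m, y] len 3
[s, m, y, h] len 4
[y, h, m] len 3
[y, h, m, o] len 4
[o] len 1
[o, y] len 2
[o, y, s] len 3
[o, y, s, m] len 4
[m, s] len 2
[m, s, h] len 3
Longest all-distinct length: 5.

5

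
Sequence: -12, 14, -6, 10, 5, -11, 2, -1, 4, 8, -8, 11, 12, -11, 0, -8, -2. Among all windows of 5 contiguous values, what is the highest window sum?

27

Each size-5 window and its sum:
-12 14 -6 10 5 → sum 11
14 -6 10 5 -11 → sum 12
-6 10 5 -11 2 → sum 0
10 5 -11 2 -1 → sum 5
5 -11 2 -1 4 → sum -1
-11 2 -1 4 8 → sum 2
2 -1 4 8 -8 → sum 5
-1 4 8 -8 11 → sum 14
4 8 -8 11 12 → sum 27
8 -8 11 12 -11 → sum 12
-8 11 12 -11 0 → sum 4
11 12 -11 0 -8 → sum 4
12 -11 0 -8 -2 → sum -9
Highest of these is 27.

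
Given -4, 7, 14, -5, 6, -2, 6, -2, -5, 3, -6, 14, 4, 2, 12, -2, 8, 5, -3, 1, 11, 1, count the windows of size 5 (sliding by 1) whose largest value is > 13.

-4 7 14 -5 6 → max 14  > 13 ✓
7 14 -5 6 -2 → max 14  > 13 ✓
14 -5 6 -2 6 → max 14  > 13 ✓
-5 6 -2 6 -2 → max 6
6 -2 6 -2 -5 → max 6
-2 6 -2 -5 3 → max 6
6 -2 -5 3 -6 → max 6
-2 -5 3 -6 14 → max 14  > 13 ✓
-5 3 -6 14 4 → max 14  > 13 ✓
3 -6 14 4 2 → max 14  > 13 ✓
-6 14 4 2 12 → max 14  > 13 ✓
14 4 2 12 -2 → max 14  > 13 ✓
4 2 12 -2 8 → max 12
2 12 -2 8 5 → max 12
12 -2 8 5 -3 → max 12
-2 8 5 -3 1 → max 8
8 5 -3 1 11 → max 11
5 -3 1 11 1 → max 11
8 windows satisfy the condition.

8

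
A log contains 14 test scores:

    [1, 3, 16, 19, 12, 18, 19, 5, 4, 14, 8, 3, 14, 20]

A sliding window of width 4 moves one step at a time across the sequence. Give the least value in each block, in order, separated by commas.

(1, 3, 16, 19) → min 1
(3, 16, 19, 12) → min 3
(16, 19, 12, 18) → min 12
(19, 12, 18, 19) → min 12
(12, 18, 19, 5) → min 5
(18, 19, 5, 4) → min 4
(19, 5, 4, 14) → min 4
(5, 4, 14, 8) → min 4
(4, 14, 8, 3) → min 3
(14, 8, 3, 14) → min 3
(8, 3, 14, 20) → min 3

1, 3, 12, 12, 5, 4, 4, 4, 3, 3, 3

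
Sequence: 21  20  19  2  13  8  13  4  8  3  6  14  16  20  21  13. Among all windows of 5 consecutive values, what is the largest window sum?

(21, 20, 19, 2, 13) → sum 75
(20, 19, 2, 13, 8) → sum 62
(19, 2, 13, 8, 13) → sum 55
(2, 13, 8, 13, 4) → sum 40
(13, 8, 13, 4, 8) → sum 46
(8, 13, 4, 8, 3) → sum 36
(13, 4, 8, 3, 6) → sum 34
(4, 8, 3, 6, 14) → sum 35
(8, 3, 6, 14, 16) → sum 47
(3, 6, 14, 16, 20) → sum 59
(6, 14, 16, 20, 21) → sum 77
(14, 16, 20, 21, 13) → sum 84
Largest of these is 84.

84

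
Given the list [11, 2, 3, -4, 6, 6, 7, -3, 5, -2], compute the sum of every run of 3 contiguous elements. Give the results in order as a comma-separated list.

[11, 2, 3] → sum 16
[2, 3, -4] → sum 1
[3, -4, 6] → sum 5
[-4, 6, 6] → sum 8
[6, 6, 7] → sum 19
[6, 7, -3] → sum 10
[7, -3, 5] → sum 9
[-3, 5, -2] → sum 0

16, 1, 5, 8, 19, 10, 9, 0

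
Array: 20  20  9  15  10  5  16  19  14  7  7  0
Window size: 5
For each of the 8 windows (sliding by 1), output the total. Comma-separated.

(20, 20, 9, 15, 10) → sum 74
(20, 9, 15, 10, 5) → sum 59
(9, 15, 10, 5, 16) → sum 55
(15, 10, 5, 16, 19) → sum 65
(10, 5, 16, 19, 14) → sum 64
(5, 16, 19, 14, 7) → sum 61
(16, 19, 14, 7, 7) → sum 63
(19, 14, 7, 7, 0) → sum 47

74, 59, 55, 65, 64, 61, 63, 47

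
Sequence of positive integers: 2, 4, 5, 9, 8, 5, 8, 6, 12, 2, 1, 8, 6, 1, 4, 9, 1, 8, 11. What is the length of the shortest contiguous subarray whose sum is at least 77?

13

add 2: running sum 2 < 77
add 4: running sum 6 < 77
add 5: running sum 11 < 77
add 9: running sum 20 < 77
add 8: running sum 28 < 77
add 5: running sum 33 < 77
add 8: running sum 41 < 77
add 6: running sum 47 < 77
add 12: running sum 59 < 77
add 2: running sum 61 < 77
add 1: running sum 62 < 77
add 8: running sum 70 < 77
add 6: running sum 76 < 77
add 1: shortest ending here [2, 4, 5, 9, 8, 5, 8, 6, 12, 2, 1, 8, 6, 1] sum 77, len 14
add 4: shortest ending here [4, 5, 9, 8, 5, 8, 6, 12, 2, 1, 8, 6, 1, 4] sum 79, len 14
add 9: shortest ending here [9, 8, 5, 8, 6, 12, 2, 1, 8, 6, 1, 4, 9] sum 79, len 13
add 1: shortest ending here [9, 8, 5, 8, 6, 12, 2, 1, 8, 6, 1, 4, 9, 1] sum 80, len 14
add 8: shortest ending here [8, 5, 8, 6, 12, 2, 1, 8, 6, 1, 4, 9, 1, 8] sum 79, len 14
add 11: shortest ending here [8, 6, 12, 2, 1, 8, 6, 1, 4, 9, 1, 8, 11] sum 77, len 13
Shortest qualifying length: 13.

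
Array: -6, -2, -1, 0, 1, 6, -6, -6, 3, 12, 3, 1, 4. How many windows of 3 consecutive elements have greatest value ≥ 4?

[-6, -2, -1] → max -1
[-2, -1, 0] → max 0
[-1, 0, 1] → max 1
[0, 1, 6] → max 6  ≥ 4 ✓
[1, 6, -6] → max 6  ≥ 4 ✓
[6, -6, -6] → max 6  ≥ 4 ✓
[-6, -6, 3] → max 3
[-6, 3, 12] → max 12  ≥ 4 ✓
[3, 12, 3] → max 12  ≥ 4 ✓
[12, 3, 1] → max 12  ≥ 4 ✓
[3, 1, 4] → max 4  ≥ 4 ✓
7 windows satisfy the condition.

7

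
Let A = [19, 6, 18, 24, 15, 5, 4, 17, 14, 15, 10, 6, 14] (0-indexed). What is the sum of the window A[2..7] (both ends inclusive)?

83

Elements at indices 2..7: 18, 24, 15, 5, 4, 17
sum(18, 24, 15, 5, 4, 17) = 83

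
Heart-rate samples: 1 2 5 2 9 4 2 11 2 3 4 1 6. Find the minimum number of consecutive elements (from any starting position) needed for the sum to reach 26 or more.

4

add 1: running sum 1 < 26
add 2: running sum 3 < 26
add 5: running sum 8 < 26
add 2: running sum 10 < 26
add 9: running sum 19 < 26
add 4: running sum 23 < 26
add 2: running sum 25 < 26
add 11: shortest ending here [9, 4, 2, 11] sum 26, len 4
add 2: shortest ending here [9, 4, 2, 11, 2] sum 28, len 5
add 3: shortest ending here [9, 4, 2, 11, 2, 3] sum 31, len 6
add 4: shortest ending here [4, 2, 11, 2, 3, 4] sum 26, len 6
add 1: shortest ending here [4, 2, 11, 2, 3, 4, 1] sum 27, len 7
add 6: shortest ending here [11, 2, 3, 4, 1, 6] sum 27, len 6
Shortest qualifying length: 4.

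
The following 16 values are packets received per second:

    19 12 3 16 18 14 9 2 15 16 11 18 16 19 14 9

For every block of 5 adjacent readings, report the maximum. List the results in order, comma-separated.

(19, 12, 3, 16, 18) → max 19
(12, 3, 16, 18, 14) → max 18
(3, 16, 18, 14, 9) → max 18
(16, 18, 14, 9, 2) → max 18
(18, 14, 9, 2, 15) → max 18
(14, 9, 2, 15, 16) → max 16
(9, 2, 15, 16, 11) → max 16
(2, 15, 16, 11, 18) → max 18
(15, 16, 11, 18, 16) → max 18
(16, 11, 18, 16, 19) → max 19
(11, 18, 16, 19, 14) → max 19
(18, 16, 19, 14, 9) → max 19

19, 18, 18, 18, 18, 16, 16, 18, 18, 19, 19, 19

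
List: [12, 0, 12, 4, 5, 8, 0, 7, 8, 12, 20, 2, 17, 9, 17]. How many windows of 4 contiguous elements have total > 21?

(12, 0, 12, 4) → sum 28  > 21 ✓
(0, 12, 4, 5) → sum 21
(12, 4, 5, 8) → sum 29  > 21 ✓
(4, 5, 8, 0) → sum 17
(5, 8, 0, 7) → sum 20
(8, 0, 7, 8) → sum 23  > 21 ✓
(0, 7, 8, 12) → sum 27  > 21 ✓
(7, 8, 12, 20) → sum 47  > 21 ✓
(8, 12, 20, 2) → sum 42  > 21 ✓
(12, 20, 2, 17) → sum 51  > 21 ✓
(20, 2, 17, 9) → sum 48  > 21 ✓
(2, 17, 9, 17) → sum 45  > 21 ✓
9 windows satisfy the condition.

9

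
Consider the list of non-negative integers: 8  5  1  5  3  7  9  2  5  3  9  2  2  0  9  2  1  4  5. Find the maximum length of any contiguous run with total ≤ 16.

6

[8] sum 8 len 1
[8, 5] sum 13 len 2
[8, 5, 1] sum 14 len 3
[5, 1, 5] sum 11 len 3
[5, 1, 5, 3] sum 14 len 4
[1, 5, 3, 7] sum 16 len 4
[7, 9] sum 16 len 2
[9, 2] sum 11 len 2
[9, 2, 5] sum 16 len 3
[2, 5, 3] sum 10 len 3
[3, 9] sum 12 len 2
[3, 9, 2] sum 14 len 3
[3, 9, 2, 2] sum 16 len 4
[3, 9, 2, 2, 0] sum 16 len 5
[2, 2, 0, 9] sum 13 len 4
[2, 2, 0, 9, 2] sum 15 len 5
[2, 2, 0, 9, 2, 1] sum 16 len 6
[0, 9, 2, 1, 4] sum 16 len 5
[2, 1, 4, 5] sum 12 len 4
Longest length seen: 6.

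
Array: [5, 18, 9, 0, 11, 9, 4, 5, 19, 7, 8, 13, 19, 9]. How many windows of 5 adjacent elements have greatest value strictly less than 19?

4

(5, 18, 9, 0, 11) → max 18  < 19 ✓
(18, 9, 0, 11, 9) → max 18  < 19 ✓
(9, 0, 11, 9, 4) → max 11  < 19 ✓
(0, 11, 9, 4, 5) → max 11  < 19 ✓
(11, 9, 4, 5, 19) → max 19
(9, 4, 5, 19, 7) → max 19
(4, 5, 19, 7, 8) → max 19
(5, 19, 7, 8, 13) → max 19
(19, 7, 8, 13, 19) → max 19
(7, 8, 13, 19, 9) → max 19
4 windows satisfy the condition.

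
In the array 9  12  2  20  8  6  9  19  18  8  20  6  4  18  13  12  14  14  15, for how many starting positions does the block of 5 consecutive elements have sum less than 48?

1

[9, 12, 2, 20, 8] → sum 51
[12, 2, 20, 8, 6] → sum 48
[2, 20, 8, 6, 9] → sum 45  < 48 ✓
[20, 8, 6, 9, 19] → sum 62
[8, 6, 9, 19, 18] → sum 60
[6, 9, 19, 18, 8] → sum 60
[9, 19, 18, 8, 20] → sum 74
[19, 18, 8, 20, 6] → sum 71
[18, 8, 20, 6, 4] → sum 56
[8, 20, 6, 4, 18] → sum 56
[20, 6, 4, 18, 13] → sum 61
[6, 4, 18, 13, 12] → sum 53
[4, 18, 13, 12, 14] → sum 61
[18, 13, 12, 14, 14] → sum 71
[13, 12, 14, 14, 15] → sum 68
1 window satisfy the condition.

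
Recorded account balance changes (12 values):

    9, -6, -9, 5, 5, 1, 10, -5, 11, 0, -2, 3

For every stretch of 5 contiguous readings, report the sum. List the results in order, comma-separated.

4, -4, 12, 16, 22, 17, 14, 7

[9, -6, -9, 5, 5] → sum 4
[-6, -9, 5, 5, 1] → sum -4
[-9, 5, 5, 1, 10] → sum 12
[5, 5, 1, 10, -5] → sum 16
[5, 1, 10, -5, 11] → sum 22
[1, 10, -5, 11, 0] → sum 17
[10, -5, 11, 0, -2] → sum 14
[-5, 11, 0, -2, 3] → sum 7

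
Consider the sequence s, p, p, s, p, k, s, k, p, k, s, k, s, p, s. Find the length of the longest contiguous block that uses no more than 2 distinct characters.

5

[s] 1 distinct, len 1
[s, p] 2 distinct, len 2
[s, p, p] 2 distinct, len 3
[s, p, p, s] 2 distinct, len 4
[s, p, p, s, p] 2 distinct, len 5
[p, k] 2 distinct, len 2
[k, s] 2 distinct, len 2
[k, s, k] 2 distinct, len 3
[k, p] 2 distinct, len 2
[k, p, k] 2 distinct, len 3
[k, s] 2 distinct, len 2
[k, s, k] 2 distinct, len 3
[k, s, k, s] 2 distinct, len 4
[s, p] 2 distinct, len 2
[s, p, s] 2 distinct, len 3
Longest length with ≤2 distinct: 5.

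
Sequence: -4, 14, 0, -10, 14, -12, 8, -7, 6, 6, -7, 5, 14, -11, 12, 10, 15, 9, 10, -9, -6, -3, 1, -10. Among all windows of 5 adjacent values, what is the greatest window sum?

56

-4 14 0 -10 14 → sum 14
14 0 -10 14 -12 → sum 6
0 -10 14 -12 8 → sum 0
-10 14 -12 8 -7 → sum -7
14 -12 8 -7 6 → sum 9
-12 8 -7 6 6 → sum 1
8 -7 6 6 -7 → sum 6
-7 6 6 -7 5 → sum 3
6 6 -7 5 14 → sum 24
6 -7 5 14 -11 → sum 7
-7 5 14 -11 12 → sum 13
5 14 -11 12 10 → sum 30
14 -11 12 10 15 → sum 40
-11 12 10 15 9 → sum 35
12 10 15 9 10 → sum 56
10 15 9 10 -9 → sum 35
15 9 10 -9 -6 → sum 19
9 10 -9 -6 -3 → sum 1
10 -9 -6 -3 1 → sum -7
-9 -6 -3 1 -10 → sum -27
Greatest of these is 56.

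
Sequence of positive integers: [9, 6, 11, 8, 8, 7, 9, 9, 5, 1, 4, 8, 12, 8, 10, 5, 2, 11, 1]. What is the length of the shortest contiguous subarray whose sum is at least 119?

add 9: running sum 9 < 119
add 6: running sum 15 < 119
add 11: running sum 26 < 119
add 8: running sum 34 < 119
add 8: running sum 42 < 119
add 7: running sum 49 < 119
add 9: running sum 58 < 119
add 9: running sum 67 < 119
add 5: running sum 72 < 119
add 1: running sum 73 < 119
add 4: running sum 77 < 119
add 8: running sum 85 < 119
add 12: running sum 97 < 119
add 8: running sum 105 < 119
add 10: running sum 115 < 119
add 5: shortest ending here [9, 6, 11, 8, 8, 7, 9, 9, 5, 1, 4, 8, 12, 8, 10, 5] sum 120, len 16
add 2: shortest ending here [9, 6, 11, 8, 8, 7, 9, 9, 5, 1, 4, 8, 12, 8, 10, 5, 2] sum 122, len 17
add 11: shortest ending here [6, 11, 8, 8, 7, 9, 9, 5, 1, 4, 8, 12, 8, 10, 5, 2, 11] sum 124, len 17
add 1: shortest ending here [11, 8, 8, 7, 9, 9, 5, 1, 4, 8, 12, 8, 10, 5, 2, 11, 1] sum 119, len 17
Shortest qualifying length: 16.

16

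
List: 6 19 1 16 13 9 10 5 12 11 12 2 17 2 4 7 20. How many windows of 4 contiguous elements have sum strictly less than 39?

8

[6, 19, 1, 16] → sum 42
[19, 1, 16, 13] → sum 49
[1, 16, 13, 9] → sum 39
[16, 13, 9, 10] → sum 48
[13, 9, 10, 5] → sum 37  < 39 ✓
[9, 10, 5, 12] → sum 36  < 39 ✓
[10, 5, 12, 11] → sum 38  < 39 ✓
[5, 12, 11, 12] → sum 40
[12, 11, 12, 2] → sum 37  < 39 ✓
[11, 12, 2, 17] → sum 42
[12, 2, 17, 2] → sum 33  < 39 ✓
[2, 17, 2, 4] → sum 25  < 39 ✓
[17, 2, 4, 7] → sum 30  < 39 ✓
[2, 4, 7, 20] → sum 33  < 39 ✓
8 windows satisfy the condition.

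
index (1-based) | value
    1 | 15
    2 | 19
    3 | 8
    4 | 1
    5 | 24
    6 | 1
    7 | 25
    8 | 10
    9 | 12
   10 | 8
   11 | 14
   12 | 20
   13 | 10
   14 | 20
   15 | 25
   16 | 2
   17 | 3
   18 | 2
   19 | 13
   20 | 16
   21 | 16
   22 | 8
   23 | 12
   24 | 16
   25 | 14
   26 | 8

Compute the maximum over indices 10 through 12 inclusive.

20

Elements at indices 10..12: 8, 14, 20
max(8, 14, 20) = 20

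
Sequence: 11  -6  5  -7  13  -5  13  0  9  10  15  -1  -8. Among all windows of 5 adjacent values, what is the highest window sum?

Window sums for each of the 9 positions:
11 -6 5 -7 13 → sum 16
-6 5 -7 13 -5 → sum 0
5 -7 13 -5 13 → sum 19
-7 13 -5 13 0 → sum 14
13 -5 13 0 9 → sum 30
-5 13 0 9 10 → sum 27
13 0 9 10 15 → sum 47
0 9 10 15 -1 → sum 33
9 10 15 -1 -8 → sum 25
Highest of these is 47.

47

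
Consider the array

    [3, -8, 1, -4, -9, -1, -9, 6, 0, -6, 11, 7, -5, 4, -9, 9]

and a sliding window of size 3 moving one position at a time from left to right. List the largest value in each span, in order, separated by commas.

(3, -8, 1) → max 3
(-8, 1, -4) → max 1
(1, -4, -9) → max 1
(-4, -9, -1) → max -1
(-9, -1, -9) → max -1
(-1, -9, 6) → max 6
(-9, 6, 0) → max 6
(6, 0, -6) → max 6
(0, -6, 11) → max 11
(-6, 11, 7) → max 11
(11, 7, -5) → max 11
(7, -5, 4) → max 7
(-5, 4, -9) → max 4
(4, -9, 9) → max 9

3, 1, 1, -1, -1, 6, 6, 6, 11, 11, 11, 7, 4, 9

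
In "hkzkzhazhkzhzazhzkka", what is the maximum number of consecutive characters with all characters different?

4

add h: [h] len 1
add k: [h, k] len 2
add z: [h, k, z] len 3
add k (repeat k, move left end past it): [z, k] len 2
add z (repeat z, move left end past it): [k, z] len 2
add h: [k, z, h] len 3
add a: [k, z, h, a] len 4
add z (repeat z, move left end past it): [h, a, z] len 3
add h (repeat h, move left end past it): [a, z, h] len 3
add k: [a, z, h, k] len 4
add z (repeat z, move left end past it): [h, k, z] len 3
add h (repeat h, move left end past it): [k, z, h] len 3
add z (repeat z, move left end past it): [h, z] len 2
add a: [h, z, a] len 3
add z (repeat z, move left end past it): [a, z] len 2
add h: [a, z, h] len 3
add z (repeat z, move left end past it): [h, z] len 2
add k: [h, z, k] len 3
add k (repeat k, move left end past it): [k] len 1
add a: [k, a] len 2
Longest all-distinct length: 4.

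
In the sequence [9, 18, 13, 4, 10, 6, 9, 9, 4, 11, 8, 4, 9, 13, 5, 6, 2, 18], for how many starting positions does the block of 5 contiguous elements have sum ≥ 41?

[9, 18, 13, 4, 10] → sum 54  ≥ 41 ✓
[18, 13, 4, 10, 6] → sum 51  ≥ 41 ✓
[13, 4, 10, 6, 9] → sum 42  ≥ 41 ✓
[4, 10, 6, 9, 9] → sum 38
[10, 6, 9, 9, 4] → sum 38
[6, 9, 9, 4, 11] → sum 39
[9, 9, 4, 11, 8] → sum 41  ≥ 41 ✓
[9, 4, 11, 8, 4] → sum 36
[4, 11, 8, 4, 9] → sum 36
[11, 8, 4, 9, 13] → sum 45  ≥ 41 ✓
[8, 4, 9, 13, 5] → sum 39
[4, 9, 13, 5, 6] → sum 37
[9, 13, 5, 6, 2] → sum 35
[13, 5, 6, 2, 18] → sum 44  ≥ 41 ✓
6 windows satisfy the condition.

6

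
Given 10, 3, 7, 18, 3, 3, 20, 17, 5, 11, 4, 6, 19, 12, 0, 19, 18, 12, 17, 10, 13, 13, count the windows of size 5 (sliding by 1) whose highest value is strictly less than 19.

10 3 7 18 3 → max 18  < 19 ✓
3 7 18 3 3 → max 18  < 19 ✓
7 18 3 3 20 → max 20
18 3 3 20 17 → max 20
3 3 20 17 5 → max 20
3 20 17 5 11 → max 20
20 17 5 11 4 → max 20
17 5 11 4 6 → max 17  < 19 ✓
5 11 4 6 19 → max 19
11 4 6 19 12 → max 19
4 6 19 12 0 → max 19
6 19 12 0 19 → max 19
19 12 0 19 18 → max 19
12 0 19 18 12 → max 19
0 19 18 12 17 → max 19
19 18 12 17 10 → max 19
18 12 17 10 13 → max 18  < 19 ✓
12 17 10 13 13 → max 17  < 19 ✓
5 windows satisfy the condition.

5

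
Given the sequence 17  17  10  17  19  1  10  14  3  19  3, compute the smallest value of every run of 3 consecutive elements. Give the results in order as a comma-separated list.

10, 10, 10, 1, 1, 1, 3, 3, 3

(17, 17, 10) → min 10
(17, 10, 17) → min 10
(10, 17, 19) → min 10
(17, 19, 1) → min 1
(19, 1, 10) → min 1
(1, 10, 14) → min 1
(10, 14, 3) → min 3
(14, 3, 19) → min 3
(3, 19, 3) → min 3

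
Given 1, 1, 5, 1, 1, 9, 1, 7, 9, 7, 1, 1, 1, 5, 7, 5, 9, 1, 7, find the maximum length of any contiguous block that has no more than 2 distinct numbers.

add 1: window [1] (1 distinct), len 1
add 1: window [1, 1] (1 distinct), len 2
add 5: window [1, 1, 5] (2 distinct), len 3
add 1: window [1, 1, 5, 1] (2 distinct), len 4
add 1: window [1, 1, 5, 1, 1] (2 distinct), len 5
add 9: window [1, 1, 9] (2 distinct), len 3
add 1: window [1, 1, 9, 1] (2 distinct), len 4
add 7: window [1, 7] (2 distinct), len 2
add 9: window [7, 9] (2 distinct), len 2
add 7: window [7, 9, 7] (2 distinct), len 3
add 1: window [7, 1] (2 distinct), len 2
add 1: window [7, 1, 1] (2 distinct), len 3
add 1: window [7, 1, 1, 1] (2 distinct), len 4
add 5: window [1, 1, 1, 5] (2 distinct), len 4
add 7: window [5, 7] (2 distinct), len 2
add 5: window [5, 7, 5] (2 distinct), len 3
add 9: window [5, 9] (2 distinct), len 2
add 1: window [9, 1] (2 distinct), len 2
add 7: window [1, 7] (2 distinct), len 2
Longest length with ≤2 distinct: 5.

5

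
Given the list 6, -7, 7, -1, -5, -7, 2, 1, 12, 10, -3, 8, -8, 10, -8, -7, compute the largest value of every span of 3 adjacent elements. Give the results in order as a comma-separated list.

7, 7, 7, -1, 2, 2, 12, 12, 12, 10, 8, 10, 10, 10

[6, -7, 7] → max 7
[-7, 7, -1] → max 7
[7, -1, -5] → max 7
[-1, -5, -7] → max -1
[-5, -7, 2] → max 2
[-7, 2, 1] → max 2
[2, 1, 12] → max 12
[1, 12, 10] → max 12
[12, 10, -3] → max 12
[10, -3, 8] → max 10
[-3, 8, -8] → max 8
[8, -8, 10] → max 10
[-8, 10, -8] → max 10
[10, -8, -7] → max 10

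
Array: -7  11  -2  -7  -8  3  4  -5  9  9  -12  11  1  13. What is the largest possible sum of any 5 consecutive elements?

22

Each size-5 window and its sum:
(-7, 11, -2, -7, -8) → sum -13
(11, -2, -7, -8, 3) → sum -3
(-2, -7, -8, 3, 4) → sum -10
(-7, -8, 3, 4, -5) → sum -13
(-8, 3, 4, -5, 9) → sum 3
(3, 4, -5, 9, 9) → sum 20
(4, -5, 9, 9, -12) → sum 5
(-5, 9, 9, -12, 11) → sum 12
(9, 9, -12, 11, 1) → sum 18
(9, -12, 11, 1, 13) → sum 22
Largest of these is 22.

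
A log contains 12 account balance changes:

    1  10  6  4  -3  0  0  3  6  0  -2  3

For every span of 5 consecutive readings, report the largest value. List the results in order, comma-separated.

10, 10, 6, 4, 6, 6, 6, 6

1 10 6 4 -3 → max 10
10 6 4 -3 0 → max 10
6 4 -3 0 0 → max 6
4 -3 0 0 3 → max 4
-3 0 0 3 6 → max 6
0 0 3 6 0 → max 6
0 3 6 0 -2 → max 6
3 6 0 -2 3 → max 6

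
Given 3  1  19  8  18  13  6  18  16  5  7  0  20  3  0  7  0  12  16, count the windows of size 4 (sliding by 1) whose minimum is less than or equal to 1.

10

[3, 1, 19, 8] → min 1  ≤ 1 ✓
[1, 19, 8, 18] → min 1  ≤ 1 ✓
[19, 8, 18, 13] → min 8
[8, 18, 13, 6] → min 6
[18, 13, 6, 18] → min 6
[13, 6, 18, 16] → min 6
[6, 18, 16, 5] → min 5
[18, 16, 5, 7] → min 5
[16, 5, 7, 0] → min 0  ≤ 1 ✓
[5, 7, 0, 20] → min 0  ≤ 1 ✓
[7, 0, 20, 3] → min 0  ≤ 1 ✓
[0, 20, 3, 0] → min 0  ≤ 1 ✓
[20, 3, 0, 7] → min 0  ≤ 1 ✓
[3, 0, 7, 0] → min 0  ≤ 1 ✓
[0, 7, 0, 12] → min 0  ≤ 1 ✓
[7, 0, 12, 16] → min 0  ≤ 1 ✓
10 windows satisfy the condition.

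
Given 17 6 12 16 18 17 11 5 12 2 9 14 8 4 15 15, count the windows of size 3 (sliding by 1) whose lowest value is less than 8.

[17, 6, 12] → min 6  < 8 ✓
[6, 12, 16] → min 6  < 8 ✓
[12, 16, 18] → min 12
[16, 18, 17] → min 16
[18, 17, 11] → min 11
[17, 11, 5] → min 5  < 8 ✓
[11, 5, 12] → min 5  < 8 ✓
[5, 12, 2] → min 2  < 8 ✓
[12, 2, 9] → min 2  < 8 ✓
[2, 9, 14] → min 2  < 8 ✓
[9, 14, 8] → min 8
[14, 8, 4] → min 4  < 8 ✓
[8, 4, 15] → min 4  < 8 ✓
[4, 15, 15] → min 4  < 8 ✓
10 windows satisfy the condition.

10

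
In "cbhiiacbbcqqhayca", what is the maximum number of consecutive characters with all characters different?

[c] len 1
[c, b] len 2
[c, b, h] len 3
[c, b, h, i] len 4
[i] len 1
[i, a] len 2
[i, a, c] len 3
[i, a, c, b] len 4
[b] len 1
[b, c] len 2
[b, c, q] len 3
[q] len 1
[q, h] len 2
[q, h, a] len 3
[q, h, a, y] len 4
[q, h, a, y, c] len 5
[y, c, a] len 3
Longest all-distinct length: 5.

5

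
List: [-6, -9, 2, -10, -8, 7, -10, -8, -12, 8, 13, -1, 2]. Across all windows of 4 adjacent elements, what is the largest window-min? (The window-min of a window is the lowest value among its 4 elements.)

-1

(-6, -9, 2, -10) → min -10
(-9, 2, -10, -8) → min -10
(2, -10, -8, 7) → min -10
(-10, -8, 7, -10) → min -10
(-8, 7, -10, -8) → min -10
(7, -10, -8, -12) → min -12
(-10, -8, -12, 8) → min -12
(-8, -12, 8, 13) → min -12
(-12, 8, 13, -1) → min -12
(8, 13, -1, 2) → min -1
Largest of these is -1.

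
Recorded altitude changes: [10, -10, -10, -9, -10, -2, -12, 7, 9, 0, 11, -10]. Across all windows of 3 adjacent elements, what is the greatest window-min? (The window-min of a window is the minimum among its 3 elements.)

Window mins for each of the 10 positions:
(10, -10, -10) → min -10
(-10, -10, -9) → min -10
(-10, -9, -10) → min -10
(-9, -10, -2) → min -10
(-10, -2, -12) → min -12
(-2, -12, 7) → min -12
(-12, 7, 9) → min -12
(7, 9, 0) → min 0
(9, 0, 11) → min 0
(0, 11, -10) → min -10
Greatest of these is 0.

0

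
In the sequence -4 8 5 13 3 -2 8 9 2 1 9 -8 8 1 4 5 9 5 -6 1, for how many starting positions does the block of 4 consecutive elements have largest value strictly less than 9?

-4 8 5 13 → max 13
8 5 13 3 → max 13
5 13 3 -2 → max 13
13 3 -2 8 → max 13
3 -2 8 9 → max 9
-2 8 9 2 → max 9
8 9 2 1 → max 9
9 2 1 9 → max 9
2 1 9 -8 → max 9
1 9 -8 8 → max 9
9 -8 8 1 → max 9
-8 8 1 4 → max 8  < 9 ✓
8 1 4 5 → max 8  < 9 ✓
1 4 5 9 → max 9
4 5 9 5 → max 9
5 9 5 -6 → max 9
9 5 -6 1 → max 9
2 windows satisfy the condition.

2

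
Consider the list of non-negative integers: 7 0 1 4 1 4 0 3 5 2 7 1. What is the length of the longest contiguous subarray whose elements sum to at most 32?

11

Extend to the right; shrink from the left whenever the sum exceeds 32:
[7] sum 7 len 1
[7, 0] sum 7 len 2
[7, 0, 1] sum 8 len 3
[7, 0, 1, 4] sum 12 len 4
[7, 0, 1, 4, 1] sum 13 len 5
[7, 0, 1, 4, 1, 4] sum 17 len 6
[7, 0, 1, 4, 1, 4, 0] sum 17 len 7
[7, 0, 1, 4, 1, 4, 0, 3] sum 20 len 8
[7, 0, 1, 4, 1, 4, 0, 3, 5] sum 25 len 9
[7, 0, 1, 4, 1, 4, 0, 3, 5, 2] sum 27 len 10
[0, 1, 4, 1, 4, 0, 3, 5, 2, 7] sum 27 len 10
[0, 1, 4, 1, 4, 0, 3, 5, 2, 7, 1] sum 28 len 11
Longest length seen: 11.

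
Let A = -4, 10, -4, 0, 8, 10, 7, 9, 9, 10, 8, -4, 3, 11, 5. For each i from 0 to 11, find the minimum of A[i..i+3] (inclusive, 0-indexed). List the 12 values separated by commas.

(-4, 10, -4, 0) → min -4
(10, -4, 0, 8) → min -4
(-4, 0, 8, 10) → min -4
(0, 8, 10, 7) → min 0
(8, 10, 7, 9) → min 7
(10, 7, 9, 9) → min 7
(7, 9, 9, 10) → min 7
(9, 9, 10, 8) → min 8
(9, 10, 8, -4) → min -4
(10, 8, -4, 3) → min -4
(8, -4, 3, 11) → min -4
(-4, 3, 11, 5) → min -4

-4, -4, -4, 0, 7, 7, 7, 8, -4, -4, -4, -4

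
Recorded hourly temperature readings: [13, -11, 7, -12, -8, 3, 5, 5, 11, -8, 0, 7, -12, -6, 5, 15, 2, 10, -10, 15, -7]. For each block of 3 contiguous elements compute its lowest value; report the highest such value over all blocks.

5

(13, -11, 7) → min -11
(-11, 7, -12) → min -12
(7, -12, -8) → min -12
(-12, -8, 3) → min -12
(-8, 3, 5) → min -8
(3, 5, 5) → min 3
(5, 5, 11) → min 5
(5, 11, -8) → min -8
(11, -8, 0) → min -8
(-8, 0, 7) → min -8
(0, 7, -12) → min -12
(7, -12, -6) → min -12
(-12, -6, 5) → min -12
(-6, 5, 15) → min -6
(5, 15, 2) → min 2
(15, 2, 10) → min 2
(2, 10, -10) → min -10
(10, -10, 15) → min -10
(-10, 15, -7) → min -10
Highest of these is 5.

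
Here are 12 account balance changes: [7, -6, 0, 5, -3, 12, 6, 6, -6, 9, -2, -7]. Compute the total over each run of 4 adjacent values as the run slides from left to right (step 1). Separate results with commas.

6, -4, 14, 20, 21, 18, 15, 7, -6

Sliding a size-4 window across the 12 values:
7 -6 0 5 → sum 6
-6 0 5 -3 → sum -4
0 5 -3 12 → sum 14
5 -3 12 6 → sum 20
-3 12 6 6 → sum 21
12 6 6 -6 → sum 18
6 6 -6 9 → sum 15
6 -6 9 -2 → sum 7
-6 9 -2 -7 → sum -6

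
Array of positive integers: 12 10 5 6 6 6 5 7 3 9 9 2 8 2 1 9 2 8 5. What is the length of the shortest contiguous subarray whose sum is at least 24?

add 12: running sum 12 < 24
add 10: running sum 22 < 24
add 5: shortest ending here [12, 10, 5] sum 27, len 3
add 6: shortest ending here [12, 10, 5, 6] sum 33, len 4
add 6: shortest ending here [10, 5, 6, 6] sum 27, len 4
add 6: shortest ending here [10, 5, 6, 6, 6] sum 33, len 5
add 5: shortest ending here [5, 6, 6, 6, 5] sum 28, len 5
add 7: shortest ending here [6, 6, 5, 7] sum 24, len 4
add 3: shortest ending here [6, 6, 5, 7, 3] sum 27, len 5
add 9: shortest ending here [5, 7, 3, 9] sum 24, len 4
add 9: shortest ending here [7, 3, 9, 9] sum 28, len 4
add 2: shortest ending here [7, 3, 9, 9, 2] sum 30, len 5
add 8: shortest ending here [9, 9, 2, 8] sum 28, len 4
add 2: shortest ending here [9, 9, 2, 8, 2] sum 30, len 5
add 1: shortest ending here [9, 9, 2, 8, 2, 1] sum 31, len 6
add 9: shortest ending here [9, 2, 8, 2, 1, 9] sum 31, len 6
add 2: shortest ending here [2, 8, 2, 1, 9, 2] sum 24, len 6
add 8: shortest ending here [8, 2, 1, 9, 2, 8] sum 30, len 6
add 5: shortest ending here [9, 2, 8, 5] sum 24, len 4
Shortest qualifying length: 3.

3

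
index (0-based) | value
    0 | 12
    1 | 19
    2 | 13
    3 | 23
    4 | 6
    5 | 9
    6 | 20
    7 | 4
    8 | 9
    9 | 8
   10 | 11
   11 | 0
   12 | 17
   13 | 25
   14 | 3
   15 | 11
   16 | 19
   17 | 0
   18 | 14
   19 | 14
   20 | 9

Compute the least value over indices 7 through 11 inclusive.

Elements at indices 7..11: 4, 9, 8, 11, 0
min(4, 9, 8, 11, 0) = 0

0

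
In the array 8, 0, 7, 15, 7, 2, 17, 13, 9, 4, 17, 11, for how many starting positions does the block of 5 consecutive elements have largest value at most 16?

8 0 7 15 7 → max 15  ≤ 16 ✓
0 7 15 7 2 → max 15  ≤ 16 ✓
7 15 7 2 17 → max 17
15 7 2 17 13 → max 17
7 2 17 13 9 → max 17
2 17 13 9 4 → max 17
17 13 9 4 17 → max 17
13 9 4 17 11 → max 17
2 windows satisfy the condition.

2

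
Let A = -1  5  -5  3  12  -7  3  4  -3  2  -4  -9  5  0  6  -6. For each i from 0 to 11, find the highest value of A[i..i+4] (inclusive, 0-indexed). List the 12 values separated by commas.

-1 5 -5 3 12 → max 12
5 -5 3 12 -7 → max 12
-5 3 12 -7 3 → max 12
3 12 -7 3 4 → max 12
12 -7 3 4 -3 → max 12
-7 3 4 -3 2 → max 4
3 4 -3 2 -4 → max 4
4 -3 2 -4 -9 → max 4
-3 2 -4 -9 5 → max 5
2 -4 -9 5 0 → max 5
-4 -9 5 0 6 → max 6
-9 5 0 6 -6 → max 6

12, 12, 12, 12, 12, 4, 4, 4, 5, 5, 6, 6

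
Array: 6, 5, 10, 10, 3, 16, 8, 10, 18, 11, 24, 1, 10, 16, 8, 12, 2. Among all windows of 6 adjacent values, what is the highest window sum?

87

Window sums for each of the 12 positions:
[6, 5, 10, 10, 3, 16] → sum 50
[5, 10, 10, 3, 16, 8] → sum 52
[10, 10, 3, 16, 8, 10] → sum 57
[10, 3, 16, 8, 10, 18] → sum 65
[3, 16, 8, 10, 18, 11] → sum 66
[16, 8, 10, 18, 11, 24] → sum 87
[8, 10, 18, 11, 24, 1] → sum 72
[10, 18, 11, 24, 1, 10] → sum 74
[18, 11, 24, 1, 10, 16] → sum 80
[11, 24, 1, 10, 16, 8] → sum 70
[24, 1, 10, 16, 8, 12] → sum 71
[1, 10, 16, 8, 12, 2] → sum 49
Highest of these is 87.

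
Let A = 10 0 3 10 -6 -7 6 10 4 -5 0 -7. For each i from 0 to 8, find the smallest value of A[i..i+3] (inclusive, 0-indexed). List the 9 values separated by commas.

Sliding a size-4 window across the 12 values:
(10, 0, 3, 10) → min 0
(0, 3, 10, -6) → min -6
(3, 10, -6, -7) → min -7
(10, -6, -7, 6) → min -7
(-6, -7, 6, 10) → min -7
(-7, 6, 10, 4) → min -7
(6, 10, 4, -5) → min -5
(10, 4, -5, 0) → min -5
(4, -5, 0, -7) → min -7

0, -6, -7, -7, -7, -7, -5, -5, -7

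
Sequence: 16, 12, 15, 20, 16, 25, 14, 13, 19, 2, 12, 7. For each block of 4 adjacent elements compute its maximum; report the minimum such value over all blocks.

19

Window maxs for each of the 9 positions:
(16, 12, 15, 20) → max 20
(12, 15, 20, 16) → max 20
(15, 20, 16, 25) → max 25
(20, 16, 25, 14) → max 25
(16, 25, 14, 13) → max 25
(25, 14, 13, 19) → max 25
(14, 13, 19, 2) → max 19
(13, 19, 2, 12) → max 19
(19, 2, 12, 7) → max 19
Minimum of these is 19.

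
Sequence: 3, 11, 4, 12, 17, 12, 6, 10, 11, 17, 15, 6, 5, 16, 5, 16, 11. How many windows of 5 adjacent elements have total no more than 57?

(3, 11, 4, 12, 17) → sum 47  ≤ 57 ✓
(11, 4, 12, 17, 12) → sum 56  ≤ 57 ✓
(4, 12, 17, 12, 6) → sum 51  ≤ 57 ✓
(12, 17, 12, 6, 10) → sum 57  ≤ 57 ✓
(17, 12, 6, 10, 11) → sum 56  ≤ 57 ✓
(12, 6, 10, 11, 17) → sum 56  ≤ 57 ✓
(6, 10, 11, 17, 15) → sum 59
(10, 11, 17, 15, 6) → sum 59
(11, 17, 15, 6, 5) → sum 54  ≤ 57 ✓
(17, 15, 6, 5, 16) → sum 59
(15, 6, 5, 16, 5) → sum 47  ≤ 57 ✓
(6, 5, 16, 5, 16) → sum 48  ≤ 57 ✓
(5, 16, 5, 16, 11) → sum 53  ≤ 57 ✓
10 windows satisfy the condition.

10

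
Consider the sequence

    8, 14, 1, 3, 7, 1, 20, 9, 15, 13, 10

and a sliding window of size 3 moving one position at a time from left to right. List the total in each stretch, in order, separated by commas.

Sliding a size-3 window across the 11 values:
(8, 14, 1) → sum 23
(14, 1, 3) → sum 18
(1, 3, 7) → sum 11
(3, 7, 1) → sum 11
(7, 1, 20) → sum 28
(1, 20, 9) → sum 30
(20, 9, 15) → sum 44
(9, 15, 13) → sum 37
(15, 13, 10) → sum 38

23, 18, 11, 11, 28, 30, 44, 37, 38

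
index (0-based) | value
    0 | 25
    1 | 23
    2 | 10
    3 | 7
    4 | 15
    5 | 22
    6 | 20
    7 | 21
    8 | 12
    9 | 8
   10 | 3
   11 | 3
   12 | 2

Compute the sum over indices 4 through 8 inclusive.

90

Elements at indices 4..8: 15, 22, 20, 21, 12
sum(15, 22, 20, 21, 12) = 90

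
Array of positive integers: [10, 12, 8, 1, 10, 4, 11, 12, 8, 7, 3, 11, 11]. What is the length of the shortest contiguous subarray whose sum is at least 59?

7

add 10: running sum 10 < 59
add 12: running sum 22 < 59
add 8: running sum 30 < 59
add 1: running sum 31 < 59
add 10: running sum 41 < 59
add 4: running sum 45 < 59
add 11: running sum 56 < 59
add 12: shortest ending here [10, 12, 8, 1, 10, 4, 11, 12] sum 68, len 8
add 8: shortest ending here [12, 8, 1, 10, 4, 11, 12, 8] sum 66, len 8
add 7: shortest ending here [8, 1, 10, 4, 11, 12, 8, 7] sum 61, len 8
add 3: shortest ending here [8, 1, 10, 4, 11, 12, 8, 7, 3] sum 64, len 9
add 11: shortest ending here [10, 4, 11, 12, 8, 7, 3, 11] sum 66, len 8
add 11: shortest ending here [11, 12, 8, 7, 3, 11, 11] sum 63, len 7
Shortest qualifying length: 7.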